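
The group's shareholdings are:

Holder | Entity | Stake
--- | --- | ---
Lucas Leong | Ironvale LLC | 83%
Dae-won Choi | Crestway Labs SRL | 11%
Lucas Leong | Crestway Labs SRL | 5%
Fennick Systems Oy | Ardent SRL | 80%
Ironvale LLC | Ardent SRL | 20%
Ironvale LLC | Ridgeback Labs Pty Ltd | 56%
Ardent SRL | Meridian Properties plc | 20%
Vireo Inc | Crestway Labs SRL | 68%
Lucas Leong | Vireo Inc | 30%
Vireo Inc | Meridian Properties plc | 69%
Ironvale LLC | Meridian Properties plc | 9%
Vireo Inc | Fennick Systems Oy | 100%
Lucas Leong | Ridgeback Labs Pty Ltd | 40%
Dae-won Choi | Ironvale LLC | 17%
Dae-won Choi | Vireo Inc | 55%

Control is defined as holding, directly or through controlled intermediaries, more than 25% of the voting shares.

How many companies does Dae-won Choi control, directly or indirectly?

Dae-won holds 55% of Vireo, so Dae-won controls Vireo.
Vireo holds 100% of Fennick, so Dae-won controls Fennick.
Fennick holds 80% of Ardent, so Dae-won controls Ardent.
Dae-won and Vireo together hold 11% + 68% = 79% of Crestway, so Dae-won controls Crestway.
Vireo and Ardent together hold 69% + 20% = 89% of Meridian, so Dae-won controls Meridian.
No other company's threshold is met.
Dae-won controls 5 companies.

5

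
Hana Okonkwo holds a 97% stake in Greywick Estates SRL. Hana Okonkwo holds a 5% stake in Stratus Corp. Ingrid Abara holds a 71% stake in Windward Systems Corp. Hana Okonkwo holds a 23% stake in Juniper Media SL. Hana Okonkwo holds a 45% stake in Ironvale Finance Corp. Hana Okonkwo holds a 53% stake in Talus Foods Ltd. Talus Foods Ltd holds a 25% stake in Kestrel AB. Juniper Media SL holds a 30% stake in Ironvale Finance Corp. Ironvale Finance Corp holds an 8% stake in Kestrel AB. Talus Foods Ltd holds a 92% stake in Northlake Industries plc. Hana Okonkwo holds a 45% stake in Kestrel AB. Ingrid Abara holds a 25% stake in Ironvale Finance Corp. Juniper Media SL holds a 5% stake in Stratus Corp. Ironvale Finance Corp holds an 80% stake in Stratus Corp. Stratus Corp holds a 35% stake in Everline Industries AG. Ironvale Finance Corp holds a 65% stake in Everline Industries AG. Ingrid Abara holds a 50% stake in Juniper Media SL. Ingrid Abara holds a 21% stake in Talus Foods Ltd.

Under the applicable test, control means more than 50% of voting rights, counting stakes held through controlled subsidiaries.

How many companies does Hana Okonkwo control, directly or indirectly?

4

Hana holds 53% of Talus, so Hana controls Talus.
Talus holds 92% of Northlake, so Hana controls Northlake.
Hana holds 97% of Greywick, so Hana controls Greywick.
Talus and Hana together hold 25% + 45% = 70% of Kestrel, so Hana controls Kestrel.
No other company's threshold is met.
Hana controls 4 companies.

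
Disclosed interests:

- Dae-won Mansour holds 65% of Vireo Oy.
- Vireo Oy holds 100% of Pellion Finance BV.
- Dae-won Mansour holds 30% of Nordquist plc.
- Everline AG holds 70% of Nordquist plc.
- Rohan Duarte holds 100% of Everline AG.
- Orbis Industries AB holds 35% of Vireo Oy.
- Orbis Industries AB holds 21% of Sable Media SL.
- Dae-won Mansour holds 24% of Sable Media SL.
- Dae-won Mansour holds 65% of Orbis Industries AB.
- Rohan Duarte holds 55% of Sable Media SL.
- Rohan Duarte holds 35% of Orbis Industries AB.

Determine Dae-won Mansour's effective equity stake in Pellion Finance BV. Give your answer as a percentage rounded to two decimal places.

87.75%

Dae-won reaches Pellion along 2 paths.
Via Vireo: 65% × 100% = 65%.
Via Orbis → Vireo: 65% × 35% × 100% = 22.75%.
Total: 65% + 22.75% = 87.75%.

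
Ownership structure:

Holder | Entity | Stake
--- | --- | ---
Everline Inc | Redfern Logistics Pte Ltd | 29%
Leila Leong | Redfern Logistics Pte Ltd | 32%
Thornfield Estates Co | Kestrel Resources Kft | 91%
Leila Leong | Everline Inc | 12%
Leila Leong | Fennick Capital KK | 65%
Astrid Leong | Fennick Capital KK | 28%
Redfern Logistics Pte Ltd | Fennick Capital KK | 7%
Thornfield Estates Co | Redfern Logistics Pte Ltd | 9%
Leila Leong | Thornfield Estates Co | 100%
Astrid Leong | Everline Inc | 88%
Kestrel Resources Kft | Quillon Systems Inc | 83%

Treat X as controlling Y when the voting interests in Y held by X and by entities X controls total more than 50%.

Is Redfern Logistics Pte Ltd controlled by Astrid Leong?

No

Astrid holds 88% of Everline, so Astrid controls Everline.
In Redfern, Astrid's side holds only 29%, not > 50%.
So Astrid does not control Redfern.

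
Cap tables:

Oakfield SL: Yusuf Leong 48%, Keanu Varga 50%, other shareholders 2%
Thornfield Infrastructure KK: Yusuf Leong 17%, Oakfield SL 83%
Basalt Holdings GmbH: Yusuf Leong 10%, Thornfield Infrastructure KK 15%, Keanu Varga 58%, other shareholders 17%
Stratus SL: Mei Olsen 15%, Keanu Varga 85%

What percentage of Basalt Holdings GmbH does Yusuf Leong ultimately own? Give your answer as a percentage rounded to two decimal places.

18.53%

Yusuf reaches Basalt along 3 paths.
Direct stake: 10% = 10%.
Via Thornfield: 17% × 15% = 2.55%.
Via Oakfield → Thornfield: 48% × 83% × 15% = 5.976%.
Total: 10% + 2.55% + 5.976% = 18.526%.
Rounded: 18.53%.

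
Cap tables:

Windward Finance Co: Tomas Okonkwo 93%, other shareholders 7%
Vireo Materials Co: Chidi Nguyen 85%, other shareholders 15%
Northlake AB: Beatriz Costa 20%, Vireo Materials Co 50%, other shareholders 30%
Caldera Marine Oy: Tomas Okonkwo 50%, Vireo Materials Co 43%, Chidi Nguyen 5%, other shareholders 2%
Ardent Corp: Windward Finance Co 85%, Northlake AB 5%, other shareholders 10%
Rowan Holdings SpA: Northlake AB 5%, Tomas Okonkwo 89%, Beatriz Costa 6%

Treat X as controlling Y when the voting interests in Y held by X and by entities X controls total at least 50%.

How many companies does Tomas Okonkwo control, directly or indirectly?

4

Tomas holds 93% of Windward, so Tomas controls Windward.
Tomas holds 50% of Caldera, so Tomas controls Caldera.
Windward holds 85% of Ardent, so Tomas controls Ardent.
Tomas holds 89% of Rowan, so Tomas controls Rowan.
No other company's threshold is met.
Tomas controls 4 companies.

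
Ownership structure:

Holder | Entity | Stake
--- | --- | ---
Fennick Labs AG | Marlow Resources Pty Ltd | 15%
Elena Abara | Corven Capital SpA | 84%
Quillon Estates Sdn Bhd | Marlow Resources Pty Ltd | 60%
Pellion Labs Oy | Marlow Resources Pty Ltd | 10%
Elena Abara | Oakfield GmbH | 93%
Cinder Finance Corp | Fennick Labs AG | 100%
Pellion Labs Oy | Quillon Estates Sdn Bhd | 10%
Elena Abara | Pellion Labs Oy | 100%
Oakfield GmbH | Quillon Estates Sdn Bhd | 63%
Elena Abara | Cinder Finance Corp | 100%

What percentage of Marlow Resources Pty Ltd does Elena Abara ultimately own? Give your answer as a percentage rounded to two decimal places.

66.15%

Elena reaches Marlow along 4 paths.
Via Pellion: 100% × 10% = 10%.
Via Oakfield → Quillon: 93% × 63% × 60% = 35.154%.
Via Pellion → Quillon: 100% × 10% × 60% = 6%.
Via Cinder → Fennick: 100% × 100% × 15% = 15%.
Total: 10% + 35.154% + 6% + 15% = 66.154%.
Rounded: 66.15%.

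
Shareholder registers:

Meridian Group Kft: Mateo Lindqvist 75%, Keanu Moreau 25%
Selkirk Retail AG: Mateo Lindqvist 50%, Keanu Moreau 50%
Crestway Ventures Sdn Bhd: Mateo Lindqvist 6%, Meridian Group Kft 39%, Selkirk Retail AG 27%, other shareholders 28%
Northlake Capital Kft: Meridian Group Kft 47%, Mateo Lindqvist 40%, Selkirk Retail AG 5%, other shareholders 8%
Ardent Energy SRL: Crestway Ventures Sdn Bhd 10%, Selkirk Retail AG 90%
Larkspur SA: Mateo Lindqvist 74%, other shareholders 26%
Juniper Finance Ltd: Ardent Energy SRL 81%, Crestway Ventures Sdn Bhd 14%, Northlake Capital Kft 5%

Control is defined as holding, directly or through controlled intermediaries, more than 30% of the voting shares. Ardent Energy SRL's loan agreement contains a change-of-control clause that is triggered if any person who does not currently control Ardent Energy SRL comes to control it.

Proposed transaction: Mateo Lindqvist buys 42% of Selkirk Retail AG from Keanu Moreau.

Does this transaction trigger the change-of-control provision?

The purchase adds only to Mateo's holdings (Keanu's stake shrinks), so Mateo is the only person who could newly come to control Ardent.
Mateo holds 50% of Selkirk, so Mateo controls Selkirk.
Mateo holds 75% of Meridian, so Mateo controls Meridian.
Mateo and Meridian and Selkirk together hold 6% + 39% + 27% = 72% of Crestway, so Mateo controls Crestway.
Crestway and Selkirk together hold 10% + 90% = 100% of Ardent, so Mateo controls Ardent.
So Mateo already controls Ardent before the transaction.
After the purchase, Mateo's direct stake in Selkirk rises to 50% + 42% = 92%, and Keanu's stake falls to 8%.
Mateo controlled Ardent already, so this is not a new person acquiring control; every other person's position is unchanged or reduced.
No new person acquires control, so the clause is not triggered.

No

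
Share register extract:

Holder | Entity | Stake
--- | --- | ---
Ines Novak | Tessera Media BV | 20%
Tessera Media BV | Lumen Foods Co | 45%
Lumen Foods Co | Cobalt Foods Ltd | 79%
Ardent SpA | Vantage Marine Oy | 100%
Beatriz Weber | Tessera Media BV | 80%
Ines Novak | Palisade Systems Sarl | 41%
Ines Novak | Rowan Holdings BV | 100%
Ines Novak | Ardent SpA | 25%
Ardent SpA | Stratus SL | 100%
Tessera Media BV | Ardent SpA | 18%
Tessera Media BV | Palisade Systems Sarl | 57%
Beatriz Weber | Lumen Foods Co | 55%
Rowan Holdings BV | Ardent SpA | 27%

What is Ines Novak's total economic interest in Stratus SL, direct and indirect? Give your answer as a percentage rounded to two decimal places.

55.60%

Ines reaches Stratus along 3 paths.
Via Tessera → Ardent: 20% × 18% × 100% = 3.6%.
Via Rowan → Ardent: 100% × 27% × 100% = 27%.
Via Ardent: 25% × 100% = 25%.
Total: 3.6% + 27% + 25% = 55.6%.
Rounded: 55.60%.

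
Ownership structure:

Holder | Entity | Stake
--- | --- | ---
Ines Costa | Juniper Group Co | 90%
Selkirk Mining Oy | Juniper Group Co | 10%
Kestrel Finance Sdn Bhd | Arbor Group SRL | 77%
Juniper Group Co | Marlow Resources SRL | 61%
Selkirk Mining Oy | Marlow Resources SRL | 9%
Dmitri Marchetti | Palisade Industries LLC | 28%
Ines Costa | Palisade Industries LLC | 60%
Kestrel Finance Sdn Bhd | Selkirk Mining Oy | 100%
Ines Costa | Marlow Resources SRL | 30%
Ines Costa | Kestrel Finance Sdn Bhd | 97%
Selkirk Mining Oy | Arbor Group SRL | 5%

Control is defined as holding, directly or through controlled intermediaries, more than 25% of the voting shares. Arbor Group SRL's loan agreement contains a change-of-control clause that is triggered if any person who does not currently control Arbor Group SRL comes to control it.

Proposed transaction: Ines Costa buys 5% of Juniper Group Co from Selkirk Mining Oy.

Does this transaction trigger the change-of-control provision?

No

The purchase adds only to Ines's holdings (Selkirk's stake shrinks), so Ines is the only person who could newly come to control Arbor.
Ines holds 97% of Kestrel, so Ines controls Kestrel.
Kestrel holds 100% of Selkirk, so Ines controls Selkirk.
Selkirk and Kestrel together hold 5% + 77% = 82% of Arbor, so Ines controls Arbor.
So Ines already controls Arbor before the transaction.
After the purchase, Ines's direct stake in Juniper rises to 90% + 5% = 95%, and Selkirk's stake falls to 5%.
Ines controlled Arbor already, so this is not a new person acquiring control; every other person's position is unchanged or reduced.
No new person acquires control, so the clause is not triggered.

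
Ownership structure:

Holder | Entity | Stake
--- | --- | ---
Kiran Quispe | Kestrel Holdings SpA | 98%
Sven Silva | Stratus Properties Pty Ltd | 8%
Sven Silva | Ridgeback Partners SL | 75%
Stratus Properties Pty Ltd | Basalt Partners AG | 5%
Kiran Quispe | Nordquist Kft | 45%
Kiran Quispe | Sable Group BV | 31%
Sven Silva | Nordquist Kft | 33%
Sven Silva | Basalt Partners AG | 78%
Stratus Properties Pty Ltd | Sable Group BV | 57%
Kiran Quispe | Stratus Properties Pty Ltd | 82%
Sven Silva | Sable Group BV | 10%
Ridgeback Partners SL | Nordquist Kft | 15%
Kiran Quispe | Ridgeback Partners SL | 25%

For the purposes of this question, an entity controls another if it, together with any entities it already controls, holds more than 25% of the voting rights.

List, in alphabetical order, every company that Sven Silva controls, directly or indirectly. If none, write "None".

Sven holds 75% of Ridgeback, so Sven controls Ridgeback.
Sven holds 78% of Basalt, so Sven controls Basalt.
Sven and Ridgeback together hold 33% + 15% = 48% of Nordquist, so Sven controls Nordquist.
No other company's threshold is met.

Basalt Partners AG, Nordquist Kft, Ridgeback Partners SL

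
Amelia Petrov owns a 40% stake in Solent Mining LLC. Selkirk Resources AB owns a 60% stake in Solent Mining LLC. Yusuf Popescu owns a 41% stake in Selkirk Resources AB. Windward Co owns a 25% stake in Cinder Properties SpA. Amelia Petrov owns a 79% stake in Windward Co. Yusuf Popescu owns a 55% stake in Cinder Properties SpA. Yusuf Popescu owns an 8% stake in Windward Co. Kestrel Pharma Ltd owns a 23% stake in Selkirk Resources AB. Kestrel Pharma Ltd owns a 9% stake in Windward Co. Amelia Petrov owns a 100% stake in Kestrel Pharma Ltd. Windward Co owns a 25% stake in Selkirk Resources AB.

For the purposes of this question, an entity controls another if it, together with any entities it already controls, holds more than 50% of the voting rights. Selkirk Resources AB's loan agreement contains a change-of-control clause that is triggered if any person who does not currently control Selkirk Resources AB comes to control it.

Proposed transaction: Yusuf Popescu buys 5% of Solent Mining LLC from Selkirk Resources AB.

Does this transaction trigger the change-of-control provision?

The purchase adds only to Yusuf's holdings (Selkirk's stake shrinks), so Yusuf is the only person who could newly come to control Selkirk.
Yusuf holds 55% of Cinder, so Yusuf controls Cinder.
In Selkirk, Yusuf's side holds only 41%, not > 50%.
So before the transaction, Yusuf does not control Selkirk.
After the purchase, Yusuf holds 5% of Solent directly, and Selkirk's stake falls to 55%.
Yusuf's side now holds 5% of Solent, not > 50%, so Yusuf still does not control Solent.
After the transaction, Yusuf's side holds 41% of Selkirk, not > 50%, so Yusuf still does not control Selkirk.
No new person acquires control, so the clause is not triggered.

No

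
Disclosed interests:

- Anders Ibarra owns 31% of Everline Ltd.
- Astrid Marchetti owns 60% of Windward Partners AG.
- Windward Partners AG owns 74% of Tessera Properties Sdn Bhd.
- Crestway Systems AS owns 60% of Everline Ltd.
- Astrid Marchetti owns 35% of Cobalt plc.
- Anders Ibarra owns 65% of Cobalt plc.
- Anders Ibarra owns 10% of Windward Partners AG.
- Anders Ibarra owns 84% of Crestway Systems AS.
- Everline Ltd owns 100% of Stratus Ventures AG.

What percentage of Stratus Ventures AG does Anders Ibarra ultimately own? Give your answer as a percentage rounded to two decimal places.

81.40%

Anders reaches Stratus along 2 paths.
Via Crestway → Everline: 84% × 60% × 100% = 50.4%.
Via Everline: 31% × 100% = 31%.
Total: 50.4% + 31% = 81.4%.
Rounded: 81.40%.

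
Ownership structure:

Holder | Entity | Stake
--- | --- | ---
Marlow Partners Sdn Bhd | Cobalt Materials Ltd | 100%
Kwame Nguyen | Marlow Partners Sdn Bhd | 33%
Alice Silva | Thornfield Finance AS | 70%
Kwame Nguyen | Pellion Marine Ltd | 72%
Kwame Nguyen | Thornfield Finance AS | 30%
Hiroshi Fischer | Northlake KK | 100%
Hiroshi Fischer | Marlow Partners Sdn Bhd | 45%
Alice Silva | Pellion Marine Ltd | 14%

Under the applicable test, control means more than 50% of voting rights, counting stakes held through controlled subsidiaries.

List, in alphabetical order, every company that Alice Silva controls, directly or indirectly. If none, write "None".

Thornfield Finance AS

Alice holds 70% of Thornfield, so Alice controls Thornfield.
No other company's threshold is met.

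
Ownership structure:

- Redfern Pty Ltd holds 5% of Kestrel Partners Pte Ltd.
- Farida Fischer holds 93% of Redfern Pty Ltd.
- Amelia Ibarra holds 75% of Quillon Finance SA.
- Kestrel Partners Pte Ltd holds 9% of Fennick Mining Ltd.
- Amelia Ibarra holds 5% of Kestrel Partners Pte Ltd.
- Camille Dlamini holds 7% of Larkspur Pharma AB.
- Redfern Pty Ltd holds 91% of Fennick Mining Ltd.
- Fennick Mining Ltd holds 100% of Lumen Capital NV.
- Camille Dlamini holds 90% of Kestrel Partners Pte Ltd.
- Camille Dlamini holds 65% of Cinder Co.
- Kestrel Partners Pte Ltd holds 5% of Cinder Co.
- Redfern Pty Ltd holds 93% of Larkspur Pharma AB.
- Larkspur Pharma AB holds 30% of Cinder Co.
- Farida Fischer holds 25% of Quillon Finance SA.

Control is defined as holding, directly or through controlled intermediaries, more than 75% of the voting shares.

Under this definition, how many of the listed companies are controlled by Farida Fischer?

Farida holds 93% of Redfern, so Farida controls Redfern.
Redfern holds 91% of Fennick, so Farida controls Fennick.
Redfern holds 93% of Larkspur, so Farida controls Larkspur.
Fennick holds 100% of Lumen, so Farida controls Lumen.
No other company's threshold is met.
Farida controls 4 companies.

4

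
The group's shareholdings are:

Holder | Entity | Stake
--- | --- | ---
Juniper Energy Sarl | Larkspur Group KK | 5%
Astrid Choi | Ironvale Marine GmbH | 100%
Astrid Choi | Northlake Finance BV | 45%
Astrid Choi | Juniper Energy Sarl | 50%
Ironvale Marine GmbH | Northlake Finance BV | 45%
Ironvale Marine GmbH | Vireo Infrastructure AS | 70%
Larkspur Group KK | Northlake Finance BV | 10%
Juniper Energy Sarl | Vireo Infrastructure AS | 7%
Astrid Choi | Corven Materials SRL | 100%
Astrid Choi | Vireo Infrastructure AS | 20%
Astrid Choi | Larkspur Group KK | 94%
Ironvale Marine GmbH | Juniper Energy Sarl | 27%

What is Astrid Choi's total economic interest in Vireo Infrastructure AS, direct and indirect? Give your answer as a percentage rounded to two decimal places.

Astrid reaches Vireo along 4 paths.
Via Juniper: 50% × 7% = 3.5%.
Via Ironvale → Juniper: 100% × 27% × 7% = 1.89%.
Via Ironvale: 100% × 70% = 70%.
Direct stake: 20% = 20%.
Total: 3.5% + 1.89% + 70% + 20% = 95.39%.

95.39%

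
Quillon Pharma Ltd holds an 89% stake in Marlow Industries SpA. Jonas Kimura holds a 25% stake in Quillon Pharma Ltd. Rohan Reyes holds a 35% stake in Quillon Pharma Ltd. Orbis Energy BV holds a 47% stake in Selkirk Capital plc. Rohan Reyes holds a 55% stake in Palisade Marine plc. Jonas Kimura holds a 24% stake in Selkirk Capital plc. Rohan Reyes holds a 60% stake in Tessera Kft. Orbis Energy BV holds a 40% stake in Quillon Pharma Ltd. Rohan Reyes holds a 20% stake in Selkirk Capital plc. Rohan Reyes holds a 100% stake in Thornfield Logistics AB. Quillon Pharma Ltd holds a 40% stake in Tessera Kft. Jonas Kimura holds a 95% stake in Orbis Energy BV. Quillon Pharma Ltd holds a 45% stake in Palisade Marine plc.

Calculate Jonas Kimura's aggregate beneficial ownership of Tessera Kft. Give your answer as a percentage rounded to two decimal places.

25.20%

Jonas reaches Tessera along 2 paths.
Via Quillon: 25% × 40% = 10%.
Via Orbis → Quillon: 95% × 40% × 40% = 15.2%.
Total: 10% + 15.2% = 25.2%.
Rounded: 25.20%.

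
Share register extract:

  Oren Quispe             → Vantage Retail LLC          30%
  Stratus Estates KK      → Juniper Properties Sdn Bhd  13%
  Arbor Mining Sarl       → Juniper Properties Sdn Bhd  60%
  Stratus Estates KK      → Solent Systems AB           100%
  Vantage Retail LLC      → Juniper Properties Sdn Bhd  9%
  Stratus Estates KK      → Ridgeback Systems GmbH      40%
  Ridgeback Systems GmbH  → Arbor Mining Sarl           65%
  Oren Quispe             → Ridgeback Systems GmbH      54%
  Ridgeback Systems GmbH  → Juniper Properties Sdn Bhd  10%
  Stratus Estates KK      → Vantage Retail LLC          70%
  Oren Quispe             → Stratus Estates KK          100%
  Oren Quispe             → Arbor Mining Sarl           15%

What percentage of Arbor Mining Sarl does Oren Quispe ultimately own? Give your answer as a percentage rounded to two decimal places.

76.10%

Oren reaches Arbor along 3 paths.
Direct stake: 15% = 15%.
Via Stratus → Ridgeback: 100% × 40% × 65% = 26%.
Via Ridgeback: 54% × 65% = 35.1%.
Total: 15% + 26% + 35.1% = 76.1%.
Rounded: 76.10%.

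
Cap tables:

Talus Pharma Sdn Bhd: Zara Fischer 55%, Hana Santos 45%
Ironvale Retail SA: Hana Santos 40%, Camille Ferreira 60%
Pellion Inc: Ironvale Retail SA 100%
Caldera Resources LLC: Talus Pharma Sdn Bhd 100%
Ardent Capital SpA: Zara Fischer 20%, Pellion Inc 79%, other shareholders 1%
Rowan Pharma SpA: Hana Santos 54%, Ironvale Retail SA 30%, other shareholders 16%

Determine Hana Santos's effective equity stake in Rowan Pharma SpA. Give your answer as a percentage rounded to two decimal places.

66.00%

Hana reaches Rowan along 2 paths.
Direct stake: 54% = 54%.
Via Ironvale: 40% × 30% = 12%.
Total: 54% + 12% = 66%.
Rounded: 66.00%.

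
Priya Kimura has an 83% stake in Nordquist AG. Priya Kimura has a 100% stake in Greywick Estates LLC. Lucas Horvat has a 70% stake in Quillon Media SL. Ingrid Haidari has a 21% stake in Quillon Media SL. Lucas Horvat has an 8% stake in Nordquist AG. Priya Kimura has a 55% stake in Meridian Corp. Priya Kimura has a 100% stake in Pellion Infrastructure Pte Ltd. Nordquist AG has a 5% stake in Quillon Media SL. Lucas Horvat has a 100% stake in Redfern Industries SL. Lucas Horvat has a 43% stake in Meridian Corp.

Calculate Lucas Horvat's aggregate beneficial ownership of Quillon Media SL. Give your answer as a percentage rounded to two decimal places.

70.40%

Lucas reaches Quillon along 2 paths.
Direct stake: 70% = 70%.
Via Nordquist: 8% × 5% = 0.4%.
Total: 70% + 0.4% = 70.4%.
Rounded: 70.40%.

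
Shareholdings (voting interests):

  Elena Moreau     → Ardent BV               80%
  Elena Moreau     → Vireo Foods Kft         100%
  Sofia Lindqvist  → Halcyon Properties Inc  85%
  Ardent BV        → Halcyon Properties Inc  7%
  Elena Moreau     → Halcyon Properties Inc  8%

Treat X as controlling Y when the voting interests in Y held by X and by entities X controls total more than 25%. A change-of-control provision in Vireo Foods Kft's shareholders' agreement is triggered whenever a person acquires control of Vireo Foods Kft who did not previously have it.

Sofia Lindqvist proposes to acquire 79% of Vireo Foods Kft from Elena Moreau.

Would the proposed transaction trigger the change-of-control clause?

The purchase adds only to Sofia's holdings (Elena's stake shrinks), so Sofia is the only person who could newly come to control Vireo.
Sofia holds 85% of Halcyon, so Sofia controls Halcyon.
Neither Sofia nor any entity Sofia controls holds any voting interest in Vireo.
So before the transaction, Sofia does not control Vireo.
After the purchase, Sofia holds 79% of Vireo directly, and Elena's stake falls to 21%.
Sofia holds 79% of Vireo, so Sofia controls Vireo.
Sofia did not control Vireo before and does after, so the clause is triggered.

Yes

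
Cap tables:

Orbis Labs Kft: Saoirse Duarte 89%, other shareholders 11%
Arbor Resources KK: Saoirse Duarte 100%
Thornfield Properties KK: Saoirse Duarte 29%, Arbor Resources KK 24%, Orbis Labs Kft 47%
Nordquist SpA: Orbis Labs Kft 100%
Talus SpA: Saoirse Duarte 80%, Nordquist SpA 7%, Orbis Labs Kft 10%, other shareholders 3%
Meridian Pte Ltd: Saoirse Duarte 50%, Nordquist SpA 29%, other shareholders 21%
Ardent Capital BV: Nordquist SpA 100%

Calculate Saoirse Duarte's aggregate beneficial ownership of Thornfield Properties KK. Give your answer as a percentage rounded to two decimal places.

Saoirse reaches Thornfield along 3 paths.
Direct stake: 29% = 29%.
Via Arbor: 100% × 24% = 24%.
Via Orbis: 89% × 47% = 41.83%.
Total: 29% + 24% + 41.83% = 94.83%.

94.83%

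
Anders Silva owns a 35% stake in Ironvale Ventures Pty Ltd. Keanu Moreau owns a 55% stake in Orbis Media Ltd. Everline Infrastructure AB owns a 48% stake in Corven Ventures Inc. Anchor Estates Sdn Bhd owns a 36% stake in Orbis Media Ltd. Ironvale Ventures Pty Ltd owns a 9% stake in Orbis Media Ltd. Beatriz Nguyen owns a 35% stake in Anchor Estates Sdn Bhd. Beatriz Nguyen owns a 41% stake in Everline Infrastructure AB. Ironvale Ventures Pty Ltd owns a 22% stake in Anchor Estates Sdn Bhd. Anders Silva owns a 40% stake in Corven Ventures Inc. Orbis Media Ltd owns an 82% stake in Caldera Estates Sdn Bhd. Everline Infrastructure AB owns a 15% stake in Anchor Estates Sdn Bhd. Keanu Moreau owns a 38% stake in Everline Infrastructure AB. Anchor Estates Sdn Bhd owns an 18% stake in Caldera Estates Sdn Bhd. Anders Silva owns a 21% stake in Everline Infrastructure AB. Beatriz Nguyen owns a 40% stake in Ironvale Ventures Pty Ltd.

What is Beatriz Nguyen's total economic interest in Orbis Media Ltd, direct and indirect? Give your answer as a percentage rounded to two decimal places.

Beatriz reaches Orbis along 4 paths.
Via Ironvale → Anchor: 40% × 22% × 36% = 3.168%.
Via Everline → Anchor: 41% × 15% × 36% = 2.214%.
Via Anchor: 35% × 36% = 12.6%.
Via Ironvale: 40% × 9% = 3.6%.
Total: 3.168% + 2.214% + 12.6% + 3.6% = 21.582%.
Rounded: 21.58%.

21.58%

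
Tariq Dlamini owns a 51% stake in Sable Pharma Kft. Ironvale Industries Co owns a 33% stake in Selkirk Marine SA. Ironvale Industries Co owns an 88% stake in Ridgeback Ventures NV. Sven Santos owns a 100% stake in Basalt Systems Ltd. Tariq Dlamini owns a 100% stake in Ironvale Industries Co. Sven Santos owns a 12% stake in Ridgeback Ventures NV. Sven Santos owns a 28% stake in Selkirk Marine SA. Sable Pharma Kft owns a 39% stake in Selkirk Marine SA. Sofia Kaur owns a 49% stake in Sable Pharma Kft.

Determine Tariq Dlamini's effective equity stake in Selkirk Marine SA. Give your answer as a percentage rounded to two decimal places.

52.89%

Tariq reaches Selkirk along 2 paths.
Via Ironvale: 100% × 33% = 33%.
Via Sable: 51% × 39% = 19.89%.
Total: 33% + 19.89% = 52.89%.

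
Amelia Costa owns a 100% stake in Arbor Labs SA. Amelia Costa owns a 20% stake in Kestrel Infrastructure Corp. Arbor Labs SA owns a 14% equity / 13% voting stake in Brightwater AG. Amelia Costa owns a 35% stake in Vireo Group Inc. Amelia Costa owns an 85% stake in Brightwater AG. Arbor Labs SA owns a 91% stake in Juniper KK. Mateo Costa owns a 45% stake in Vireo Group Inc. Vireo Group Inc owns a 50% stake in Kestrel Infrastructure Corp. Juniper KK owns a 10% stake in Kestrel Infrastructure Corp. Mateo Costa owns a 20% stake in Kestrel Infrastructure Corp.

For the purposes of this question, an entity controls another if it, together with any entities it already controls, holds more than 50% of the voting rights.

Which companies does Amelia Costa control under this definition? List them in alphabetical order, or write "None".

Arbor Labs SA, Brightwater AG, Juniper KK

Amelia holds 100% of Arbor, so Amelia controls Arbor.
Arbor holds 91% of Juniper, so Amelia controls Juniper.
Amelia and Arbor together hold 85% + 13% = 98% of Brightwater, so Amelia controls Brightwater.
No other company's threshold is met.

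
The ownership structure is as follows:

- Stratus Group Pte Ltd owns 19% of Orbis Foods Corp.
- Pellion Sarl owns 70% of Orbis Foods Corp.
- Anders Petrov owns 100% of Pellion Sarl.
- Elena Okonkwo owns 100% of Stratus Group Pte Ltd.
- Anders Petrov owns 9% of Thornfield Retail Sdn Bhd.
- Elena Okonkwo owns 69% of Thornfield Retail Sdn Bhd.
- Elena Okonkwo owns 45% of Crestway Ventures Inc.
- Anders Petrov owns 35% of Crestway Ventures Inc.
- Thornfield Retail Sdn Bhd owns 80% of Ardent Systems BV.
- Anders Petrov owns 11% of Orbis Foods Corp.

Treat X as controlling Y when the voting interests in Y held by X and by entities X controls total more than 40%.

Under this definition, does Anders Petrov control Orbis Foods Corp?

Anders holds 100% of Pellion, so Anders controls Pellion.
Pellion and Anders together hold 70% + 11% = 81% of Orbis, so Anders controls Orbis.

Yes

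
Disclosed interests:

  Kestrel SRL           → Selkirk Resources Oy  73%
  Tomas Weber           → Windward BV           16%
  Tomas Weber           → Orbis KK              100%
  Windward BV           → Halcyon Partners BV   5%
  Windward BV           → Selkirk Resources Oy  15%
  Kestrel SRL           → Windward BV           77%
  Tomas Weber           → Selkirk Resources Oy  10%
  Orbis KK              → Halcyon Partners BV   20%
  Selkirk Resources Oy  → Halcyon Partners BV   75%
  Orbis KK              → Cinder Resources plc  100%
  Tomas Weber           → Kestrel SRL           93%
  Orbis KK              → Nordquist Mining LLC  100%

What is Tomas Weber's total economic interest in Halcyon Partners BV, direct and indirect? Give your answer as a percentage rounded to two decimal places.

Tomas reaches Halcyon along 7 paths.
Via Orbis: 100% × 20% = 20%.
Via Kestrel → Windward: 93% × 77% × 5% = 3.5805%.
Via Windward: 16% × 5% = 0.8%.
Via Selkirk: 10% × 75% = 7.5%.
Via Kestrel → Selkirk: 93% × 73% × 75% = 50.9175%.
Via Kestrel → Windward → Selkirk: 93% × 77% × 15% × 75% = 8.056125%.
Via Windward → Selkirk: 16% × 15% × 75% = 1.8%.
Total: 20% + 3.5805% + 0.8% + 7.5% + 50.9175% + 8.056125% + 1.8% = 92.654125%.
Rounded: 92.65%.

92.65%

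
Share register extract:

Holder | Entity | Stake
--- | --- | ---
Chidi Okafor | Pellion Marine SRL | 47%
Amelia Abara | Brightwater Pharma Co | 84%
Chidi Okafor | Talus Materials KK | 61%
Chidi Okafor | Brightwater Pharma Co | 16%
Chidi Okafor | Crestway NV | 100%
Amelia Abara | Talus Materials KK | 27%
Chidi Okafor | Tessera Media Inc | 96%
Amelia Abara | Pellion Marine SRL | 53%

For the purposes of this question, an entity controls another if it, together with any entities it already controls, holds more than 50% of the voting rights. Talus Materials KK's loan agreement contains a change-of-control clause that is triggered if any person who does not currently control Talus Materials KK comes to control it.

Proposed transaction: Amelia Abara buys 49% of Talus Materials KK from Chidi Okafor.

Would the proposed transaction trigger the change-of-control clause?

The purchase adds only to Amelia's holdings (Chidi's stake shrinks), so Amelia is the only person who could newly come to control Talus.
Amelia holds 53% of Pellion, so Amelia controls Pellion.
Amelia holds 84% of Brightwater, so Amelia controls Brightwater.
In Talus, Amelia's side holds only 27%, not > 50%.
So before the transaction, Amelia does not control Talus.
After the purchase, Amelia's direct stake in Talus rises to 27% + 49% = 76%, and Chidi's stake falls to 12%.
Amelia holds 76% of Talus, so Amelia controls Talus.
Amelia did not control Talus before and does after, so the clause is triggered.

Yes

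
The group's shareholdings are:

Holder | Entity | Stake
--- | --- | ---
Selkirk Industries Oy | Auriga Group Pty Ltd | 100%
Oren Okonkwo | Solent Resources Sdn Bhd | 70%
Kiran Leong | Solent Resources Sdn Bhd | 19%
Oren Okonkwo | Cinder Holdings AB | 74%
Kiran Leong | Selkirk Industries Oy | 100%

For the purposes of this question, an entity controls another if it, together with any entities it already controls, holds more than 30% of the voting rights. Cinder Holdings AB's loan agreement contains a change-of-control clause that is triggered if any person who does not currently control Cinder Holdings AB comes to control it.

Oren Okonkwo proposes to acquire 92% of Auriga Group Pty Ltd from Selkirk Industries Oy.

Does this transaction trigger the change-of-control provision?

The purchase adds only to Oren's holdings (Selkirk's stake shrinks), so Oren is the only person who could newly come to control Cinder.
Oren holds 74% of Cinder, so Oren controls Cinder.
So Oren already controls Cinder before the transaction.
After the purchase, Oren holds 92% of Auriga directly, and Selkirk's stake falls to 8%.
Oren controlled Cinder already, so this is not a new person acquiring control; every other person's position is unchanged or reduced.
No new person acquires control, so the clause is not triggered.

No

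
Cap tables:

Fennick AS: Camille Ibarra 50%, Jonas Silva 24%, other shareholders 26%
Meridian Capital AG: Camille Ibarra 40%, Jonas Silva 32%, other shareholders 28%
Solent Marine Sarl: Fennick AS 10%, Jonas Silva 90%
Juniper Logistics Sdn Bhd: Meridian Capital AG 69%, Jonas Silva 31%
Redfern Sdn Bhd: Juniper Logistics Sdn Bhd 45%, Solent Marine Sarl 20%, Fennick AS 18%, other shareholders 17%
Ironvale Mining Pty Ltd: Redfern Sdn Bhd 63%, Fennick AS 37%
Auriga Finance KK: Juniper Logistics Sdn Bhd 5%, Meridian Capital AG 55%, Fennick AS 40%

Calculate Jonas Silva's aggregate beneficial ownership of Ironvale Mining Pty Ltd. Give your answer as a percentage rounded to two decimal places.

38.29%

Jonas reaches Ironvale along 6 paths.
Via Meridian → Juniper → Redfern: 32% × 69% × 45% × 63% = 6.25968%.
Via Juniper → Redfern: 31% × 45% × 63% = 8.7885%.
Via Fennick → Solent → Redfern: 24% × 10% × 20% × 63% = 0.3024%.
Via Solent → Redfern: 90% × 20% × 63% = 11.34%.
Via Fennick → Redfern: 24% × 18% × 63% = 2.7216%.
Via Fennick: 24% × 37% = 8.88%.
Total: 6.25968% + 8.7885% + 0.3024% + 11.34% + 2.7216% + 8.88% = 38.29218%.
Rounded: 38.29%.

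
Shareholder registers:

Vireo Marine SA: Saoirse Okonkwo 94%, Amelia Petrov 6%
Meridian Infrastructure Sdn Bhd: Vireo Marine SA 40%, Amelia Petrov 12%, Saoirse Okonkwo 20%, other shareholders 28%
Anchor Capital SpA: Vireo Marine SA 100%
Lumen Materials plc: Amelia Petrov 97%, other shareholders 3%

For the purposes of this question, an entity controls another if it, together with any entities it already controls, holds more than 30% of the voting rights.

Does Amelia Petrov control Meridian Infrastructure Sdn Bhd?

No

Amelia holds 97% of Lumen, so Amelia controls Lumen.
In Meridian, Amelia's side holds only 12%, not > 30%.
So Amelia does not control Meridian.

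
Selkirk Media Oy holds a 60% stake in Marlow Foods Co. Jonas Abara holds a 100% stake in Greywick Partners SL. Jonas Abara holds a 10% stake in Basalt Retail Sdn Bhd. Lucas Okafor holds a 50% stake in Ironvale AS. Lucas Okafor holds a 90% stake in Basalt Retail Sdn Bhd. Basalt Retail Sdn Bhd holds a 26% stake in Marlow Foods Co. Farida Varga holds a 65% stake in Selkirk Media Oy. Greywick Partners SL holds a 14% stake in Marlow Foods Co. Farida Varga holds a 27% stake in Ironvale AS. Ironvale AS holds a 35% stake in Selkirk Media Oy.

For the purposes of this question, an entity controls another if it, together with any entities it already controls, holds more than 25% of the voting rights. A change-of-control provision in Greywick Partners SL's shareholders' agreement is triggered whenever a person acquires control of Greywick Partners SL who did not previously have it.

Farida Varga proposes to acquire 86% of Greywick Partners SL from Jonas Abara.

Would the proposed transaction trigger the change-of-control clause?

The purchase adds only to Farida's holdings (Jonas's stake shrinks), so Farida is the only person who could newly come to control Greywick.
Farida holds 27% of Ironvale, so Farida controls Ironvale.
Farida and Ironvale together hold 65% + 35% = 100% of Selkirk, so Farida controls Selkirk.
Selkirk holds 60% of Marlow, so Farida controls Marlow.
Neither Farida nor any entity Farida controls holds any voting interest in Greywick.
So before the transaction, Farida does not control Greywick.
After the purchase, Farida holds 86% of Greywick directly, and Jonas's stake falls to 14%.
Farida holds 86% of Greywick, so Farida controls Greywick.
Farida did not control Greywick before and does after, so the clause is triggered.

Yes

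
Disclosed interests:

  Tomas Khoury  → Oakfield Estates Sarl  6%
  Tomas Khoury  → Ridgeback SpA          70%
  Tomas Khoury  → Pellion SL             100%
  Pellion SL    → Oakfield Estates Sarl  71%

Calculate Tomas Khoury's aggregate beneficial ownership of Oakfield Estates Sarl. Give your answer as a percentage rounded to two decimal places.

77.00%

Tomas reaches Oakfield along 2 paths.
Via Pellion: 100% × 71% = 71%.
Direct stake: 6% = 6%.
Total: 71% + 6% = 77%.
Rounded: 77.00%.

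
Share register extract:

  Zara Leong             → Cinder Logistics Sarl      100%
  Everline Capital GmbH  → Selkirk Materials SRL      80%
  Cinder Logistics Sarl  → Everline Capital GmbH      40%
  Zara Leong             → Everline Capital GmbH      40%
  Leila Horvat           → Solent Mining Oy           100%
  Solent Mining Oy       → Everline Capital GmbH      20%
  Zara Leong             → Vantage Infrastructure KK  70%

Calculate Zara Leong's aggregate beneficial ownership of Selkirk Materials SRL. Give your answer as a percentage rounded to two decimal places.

Zara reaches Selkirk along 2 paths.
Via Everline: 40% × 80% = 32%.
Via Cinder → Everline: 100% × 40% × 80% = 32%.
Total: 32% + 32% = 64%.
Rounded: 64.00%.

64.00%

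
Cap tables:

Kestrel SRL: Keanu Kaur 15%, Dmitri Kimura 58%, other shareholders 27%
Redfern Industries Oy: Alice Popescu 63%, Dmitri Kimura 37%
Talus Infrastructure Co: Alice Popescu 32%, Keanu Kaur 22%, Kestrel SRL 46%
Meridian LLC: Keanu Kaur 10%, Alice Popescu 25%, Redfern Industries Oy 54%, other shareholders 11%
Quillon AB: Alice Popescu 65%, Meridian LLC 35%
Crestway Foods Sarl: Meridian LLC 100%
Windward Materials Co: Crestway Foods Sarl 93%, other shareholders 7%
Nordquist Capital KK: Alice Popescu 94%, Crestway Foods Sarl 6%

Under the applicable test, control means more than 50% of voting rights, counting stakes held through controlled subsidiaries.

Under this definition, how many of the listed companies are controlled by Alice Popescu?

6

Alice holds 63% of Redfern, so Alice controls Redfern.
Alice and Redfern together hold 25% + 54% = 79% of Meridian, so Alice controls Meridian.
Alice and Meridian together hold 65% + 35% = 100% of Quillon, so Alice controls Quillon.
Meridian holds 100% of Crestway, so Alice controls Crestway.
Crestway holds 93% of Windward, so Alice controls Windward.
Alice and Crestway together hold 94% + 6% = 100% of Nordquist, so Alice controls Nordquist.
No other company's threshold is met.
Alice controls 6 companies.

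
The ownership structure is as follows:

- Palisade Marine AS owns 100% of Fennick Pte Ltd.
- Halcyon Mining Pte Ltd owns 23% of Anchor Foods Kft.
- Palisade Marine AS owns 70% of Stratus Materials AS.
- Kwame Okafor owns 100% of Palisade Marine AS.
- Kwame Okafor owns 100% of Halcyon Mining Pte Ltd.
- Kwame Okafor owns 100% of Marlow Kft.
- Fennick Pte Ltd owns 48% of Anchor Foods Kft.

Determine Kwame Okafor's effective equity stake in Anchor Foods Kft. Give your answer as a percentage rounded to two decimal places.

Kwame reaches Anchor along 2 paths.
Via Halcyon: 100% × 23% = 23%.
Via Palisade → Fennick: 100% × 100% × 48% = 48%.
Total: 23% + 48% = 71%.
Rounded: 71.00%.

71.00%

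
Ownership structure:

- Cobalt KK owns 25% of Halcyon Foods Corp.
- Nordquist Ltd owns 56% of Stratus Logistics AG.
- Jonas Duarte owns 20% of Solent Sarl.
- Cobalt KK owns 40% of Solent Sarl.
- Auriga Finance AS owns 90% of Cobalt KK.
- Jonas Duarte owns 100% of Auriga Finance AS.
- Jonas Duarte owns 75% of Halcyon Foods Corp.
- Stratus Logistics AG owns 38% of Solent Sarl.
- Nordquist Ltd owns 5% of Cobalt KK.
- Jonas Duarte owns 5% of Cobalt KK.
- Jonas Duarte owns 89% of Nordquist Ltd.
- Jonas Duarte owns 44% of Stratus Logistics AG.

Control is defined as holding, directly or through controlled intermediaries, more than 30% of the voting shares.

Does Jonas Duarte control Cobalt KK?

Yes

Jonas holds 100% of Auriga, so Jonas controls Auriga.
Jonas holds 89% of Nordquist, so Jonas controls Nordquist.
Nordquist and Jonas and Auriga together hold 5% + 5% + 90% = 100% of Cobalt, so Jonas controls Cobalt.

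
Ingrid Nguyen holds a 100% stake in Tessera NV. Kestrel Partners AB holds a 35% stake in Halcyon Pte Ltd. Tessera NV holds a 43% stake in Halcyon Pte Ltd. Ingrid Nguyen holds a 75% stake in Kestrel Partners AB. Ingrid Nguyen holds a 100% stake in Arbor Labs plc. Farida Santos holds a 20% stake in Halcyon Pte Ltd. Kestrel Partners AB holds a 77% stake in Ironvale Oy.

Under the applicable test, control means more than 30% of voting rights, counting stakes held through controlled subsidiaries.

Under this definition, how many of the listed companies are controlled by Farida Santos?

0

Farida's largest direct stake is 20% in Halcyon, which does not meet the threshold.
Farida controls 0 companies.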